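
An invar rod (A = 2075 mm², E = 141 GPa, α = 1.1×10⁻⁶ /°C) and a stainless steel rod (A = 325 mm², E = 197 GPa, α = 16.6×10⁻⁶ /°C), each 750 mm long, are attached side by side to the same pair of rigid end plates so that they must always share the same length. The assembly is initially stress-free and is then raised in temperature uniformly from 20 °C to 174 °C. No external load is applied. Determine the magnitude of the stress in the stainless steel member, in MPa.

σ ≈ 386 MPa (compressive)

The stainless steel has the larger α, so on heating it would change length more than the invar if both were free. The rigid plates force a common final length, so the stainless steel is put into compression and the invar into tension, with equal and opposite forces P (no external load).
Compatibility of the two members (thermal + elastic change equal): (α₁ − α₂)ΔT = P·[1/(A₁E₁) + 1/(A₂E₂)].
|α₁ − α₂|·ΔT = 15.5×10⁻⁶ × 154 = 0.002387.
1/(A₁E₁) + 1/(A₂E₂) = 1/(2075×141×10³) + 1/(325×197×10³) = 1.904×10⁻⁸ N⁻¹.
So P = 0.002387 / 1.904×10⁻⁸ = 125.4 kN.
σ_{stainless steel} = P/A₂ = 125400/325 = 385.8 MPa, compressive.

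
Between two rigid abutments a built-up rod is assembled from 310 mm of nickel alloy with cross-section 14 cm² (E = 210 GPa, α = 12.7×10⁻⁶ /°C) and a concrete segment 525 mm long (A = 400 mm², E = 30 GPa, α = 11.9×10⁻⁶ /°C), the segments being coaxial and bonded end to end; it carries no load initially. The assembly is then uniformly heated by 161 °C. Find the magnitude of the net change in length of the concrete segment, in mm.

If the supports were absent, the total length change would be Σ αᵢΔT Lᵢ = 12.7×10⁻⁶×161×310 + 11.9×10⁻⁶×161×525 = 1.64 mm.
The walls prevent any net length change, so an axial force P (same in every segment) develops. Compatibility: P · Σ Lᵢ/(AᵢEᵢ) = δ_free.
Σ Lᵢ/(AᵢEᵢ) = 310/(1400×210×10³) + 525/(400×30×10³) = 4.48×10⁻⁵ mm/N.
Hence P = δ_free / Σ(L/AE) = 1.64/4.48×10⁻⁵ = 36.6 kN (compressive).
For the concrete segment, free thermal change = 11.9×10⁻⁶×161×525 = 1.006 mm and elastic change from P = 36600×525/(400×30×10³) = 1.601 mm; these oppose, so the net change is 0.595 mm (segment shortens).

|ΔL| ≈ 0.595 mm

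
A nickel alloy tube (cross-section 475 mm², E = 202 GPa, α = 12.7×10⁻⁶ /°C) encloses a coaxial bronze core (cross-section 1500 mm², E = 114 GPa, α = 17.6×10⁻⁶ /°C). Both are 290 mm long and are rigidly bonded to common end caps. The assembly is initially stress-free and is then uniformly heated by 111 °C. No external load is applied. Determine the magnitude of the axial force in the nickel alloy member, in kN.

P ≈ 33.4 kN (tensile in the nickel alloy)

Equilibrium of a rigid end plate with no external load gives equal and opposite internal forces ±P in the two members. Since α_{bronze} > α_{nickel alloy}, heating drives the bronze into compression and the nickel alloy into tension.
Setting the final lengths equal and cancelling L: (α₁ − α₂)ΔT = P/(A₁E₁) + P/(A₂E₂).
|α₁ − α₂|·ΔT = 4.9×10⁻⁶ × 111 = 0.0005439.
1/(A₁E₁) + 1/(A₂E₂) = 1/(475×202×10³) + 1/(1500×114×10³) = 1.627×10⁻⁸ N⁻¹.
So P = 0.0005439 / 1.627×10⁻⁸ = 33.43 kN.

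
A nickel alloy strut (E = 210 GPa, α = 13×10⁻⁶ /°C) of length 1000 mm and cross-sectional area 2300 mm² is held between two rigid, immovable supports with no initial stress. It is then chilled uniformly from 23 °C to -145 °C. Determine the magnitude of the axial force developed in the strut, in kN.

The ends cannot move, so σ = EαΔT = 210×10³ × 13×10⁻⁶ × 168 = 458.6 MPa.
Then P = σA = 458.6 × 2300 mm² = 1055 kN, tensile.

P ≈ 1050 kN (tensile)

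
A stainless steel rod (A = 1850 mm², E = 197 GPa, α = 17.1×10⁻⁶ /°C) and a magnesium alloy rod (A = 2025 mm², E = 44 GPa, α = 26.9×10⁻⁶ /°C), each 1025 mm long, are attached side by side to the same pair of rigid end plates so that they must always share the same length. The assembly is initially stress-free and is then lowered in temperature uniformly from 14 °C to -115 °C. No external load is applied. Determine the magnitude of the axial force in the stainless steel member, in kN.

The magnesium alloy has the larger α, so on cooling it would change length more than the stainless steel if both were free. The rigid plates force a common final length, so the magnesium alloy is put into tension and the stainless steel into compression, with equal and opposite forces P (no external load).
Equating the net (thermal + elastic) strains gives |α₁ − α₂|·ΔT = P·[1/(A₁E₁) + 1/(A₂E₂)].
|α₁ − α₂|·ΔT = 9.8×10⁻⁶ × 129 = 0.001264.
1/(A₁E₁) + 1/(A₂E₂) = 1/(1850×197×10³) + 1/(2025×44×10³) = 1.397×10⁻⁸ N⁻¹.
So P = 0.001264 / 1.397×10⁻⁸ = 90.51 kN.

P ≈ 90.5 kN (compressive in the stainless steel)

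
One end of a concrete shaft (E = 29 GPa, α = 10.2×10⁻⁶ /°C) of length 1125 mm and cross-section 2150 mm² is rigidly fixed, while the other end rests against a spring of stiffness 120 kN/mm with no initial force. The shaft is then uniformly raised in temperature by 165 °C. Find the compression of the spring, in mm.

The unrestrained thermal change is αΔT L = 10.2×10⁻⁶ × 165 × 1125 = 1.893 mm.
Let P be the compressive force at the spring. The shaft shortens elastically by PL/(AE) and the spring compresses by P/k; together these equal δ_free.
P [ L/(AE) + 1/k ] = δ_free → P [ 1125/(2150×29×10³) + 1/(120×10³) ] = 1.893.
P = 1.893 / 2.638×10⁻⁵ = 71780 N.
Spring compression = P/k = 71780/(120×10³) = 0.5982 mm.

δ ≈ 0.598 mm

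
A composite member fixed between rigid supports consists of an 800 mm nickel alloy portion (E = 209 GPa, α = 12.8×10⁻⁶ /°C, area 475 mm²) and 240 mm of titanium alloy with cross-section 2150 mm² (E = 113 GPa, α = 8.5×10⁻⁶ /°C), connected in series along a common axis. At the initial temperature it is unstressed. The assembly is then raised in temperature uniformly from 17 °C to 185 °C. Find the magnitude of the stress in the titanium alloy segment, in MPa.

With the walls removed the bar would change length by δ_free = Σ αᵢΔT Lᵢ = 12.8×10⁻⁶×168×800 + 8.5×10⁻⁶×168×240 = 2.063 mm.
The walls prevent any net length change, so an axial force P (same in every segment) develops. Compatibility: P · Σ Lᵢ/(AᵢEᵢ) = δ_free.
Σ Lᵢ/(AᵢEᵢ) = 800/(475×209×10³) + 240/(2150×113×10³) = 9.046×10⁻⁶ mm/N.
So P = 2.063 / 9.046×10⁻⁶ = 228.1 kN, compressive.
σ_{titanium alloy} = P / A = 228100 / 2150 = 106.1 MPa.

σ ≈ 106 MPa (compressive)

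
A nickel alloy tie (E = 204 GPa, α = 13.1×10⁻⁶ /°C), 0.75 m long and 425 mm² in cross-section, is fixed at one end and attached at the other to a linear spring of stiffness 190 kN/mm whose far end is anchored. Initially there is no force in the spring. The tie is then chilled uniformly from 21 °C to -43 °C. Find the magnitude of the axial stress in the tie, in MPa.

If the spring were absent the tie would shorten by αΔT L = 13.1×10⁻⁶ × 64 × 750 = 0.6288 mm.
Let P be the tensile force in the spring. The tie extends elastically by PL/(AE) and the spring stretches by P/k; together these equal δ_free.
So P = δ_free / [L/(AE) + 1/k] = 0.6288 / [ 750/(425×204×10³) + 1/(190×10³) ].
P = 0.6288 / 1.391×10⁻⁵ = 45190 N.
σ = P/A = 45190/425 = 106.3 MPa.

σ ≈ 106 MPa (tensile)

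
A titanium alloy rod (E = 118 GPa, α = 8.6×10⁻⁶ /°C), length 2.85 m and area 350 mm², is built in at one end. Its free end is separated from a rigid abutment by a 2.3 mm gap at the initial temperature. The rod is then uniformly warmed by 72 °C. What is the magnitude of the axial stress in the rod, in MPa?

σ ≈ 0 MPa

Free thermal elongation = αΔT L = 8.6×10⁻⁶ × 72 × 2850 = 1.765 mm.
Since δ_free = 1.76 mm is less than the 2.3 mm gap, the rod never touches the wall. No axial force develops.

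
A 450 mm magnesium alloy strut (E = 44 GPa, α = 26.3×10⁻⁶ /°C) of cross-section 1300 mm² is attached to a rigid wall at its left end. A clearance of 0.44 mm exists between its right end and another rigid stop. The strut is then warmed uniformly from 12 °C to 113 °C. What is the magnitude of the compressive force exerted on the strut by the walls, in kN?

P ≈ 96 kN

Free thermal elongation = αΔT L = 26.3×10⁻⁶ × 101 × 450 = 1.195 mm.
The gap closes (δ_free > 0.44 mm) and the wall then resists a further 1.195 − 0.44 = 0.7553 mm of expansion.
So σ = E(δ_free − g)/L = 44×10³ × 0.7553/450 = 73.85 MPa.
Force on the wall = σA = 73.85 × 1300 mm² = 96.01 kN.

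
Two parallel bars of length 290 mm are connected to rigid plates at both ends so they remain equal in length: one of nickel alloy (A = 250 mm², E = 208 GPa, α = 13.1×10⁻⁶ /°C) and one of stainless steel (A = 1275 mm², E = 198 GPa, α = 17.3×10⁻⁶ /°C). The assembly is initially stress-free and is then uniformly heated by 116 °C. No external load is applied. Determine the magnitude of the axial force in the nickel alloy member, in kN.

Equilibrium of a rigid end plate with no external load gives equal and opposite internal forces ±P in the two members. Since α_{stainless steel} > α_{nickel alloy}, heating drives the stainless steel into compression and the nickel alloy into tension.
Equating the net (thermal + elastic) strains gives |α₁ − α₂|·ΔT = P·[1/(A₁E₁) + 1/(A₂E₂)].
|α₁ − α₂|·ΔT = 4.2×10⁻⁶ × 116 = 0.0004872.
1/(A₁E₁) + 1/(A₂E₂) = 1/(250×208×10³) + 1/(1275×198×10³) = 2.319×10⁻⁸ N⁻¹.
So P = 0.0004872 / 2.319×10⁻⁸ = 21.01 kN.

P ≈ 21 kN (tensile in the nickel alloy)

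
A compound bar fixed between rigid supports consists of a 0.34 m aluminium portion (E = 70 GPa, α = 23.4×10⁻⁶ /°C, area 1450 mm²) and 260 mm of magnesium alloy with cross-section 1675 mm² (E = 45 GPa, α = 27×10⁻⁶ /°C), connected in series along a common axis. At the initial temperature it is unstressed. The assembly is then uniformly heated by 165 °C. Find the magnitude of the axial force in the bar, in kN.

P ≈ 363 kN (compressive)

With the walls removed the bar would change length by δ_free = Σ αᵢΔT Lᵢ = 23.4×10⁻⁶×165×340 + 27×10⁻⁶×165×260 = 2.471 mm.
The rigid supports impose zero overall length change; the single axial force P common to all segments must satisfy P Σ Lᵢ/(AᵢEᵢ) = δ_free.
Σ Lᵢ/(AᵢEᵢ) = 340/(1450×70×10³) + 260/(1675×45×10³) = 6.799×10⁻⁶ mm/N.
Hence P = δ_free / Σ(L/AE) = 2.471/6.799×10⁻⁶ = 363.4 kN (compressive).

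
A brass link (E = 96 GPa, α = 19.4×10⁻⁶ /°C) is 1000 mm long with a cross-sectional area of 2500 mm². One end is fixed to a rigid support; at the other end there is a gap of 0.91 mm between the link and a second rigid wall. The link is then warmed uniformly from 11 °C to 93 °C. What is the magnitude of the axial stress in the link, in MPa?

If the wall were absent the link would grow by αΔT L = 19.4×10⁻⁶ × 82 × 1000 = 1.591 mm.
The gap closes (δ_free > 0.91 mm) and the wall then resists a further 1.591 − 0.91 = 0.6808 mm of expansion.
Compatibility: PL/(AE) = 0.6808 mm, so σ = P/A = E × (0.6808/1000) = 65.36 MPa.

σ ≈ 65.4 MPa (compressive)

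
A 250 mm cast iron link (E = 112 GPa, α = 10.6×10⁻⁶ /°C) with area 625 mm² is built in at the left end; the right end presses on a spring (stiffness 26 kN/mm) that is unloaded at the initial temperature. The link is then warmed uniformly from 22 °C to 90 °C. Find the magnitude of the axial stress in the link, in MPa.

The unrestrained thermal change is αΔT L = 10.6×10⁻⁶ × 68 × 250 = 0.1802 mm.
With a force P in the spring, the elastic change of the link is PL/(AE) and that of the spring is P/k; compatibility requires their sum to equal δ_free.
So P = δ_free / [L/(AE) + 1/k] = 0.1802 / [ 250/(625×112×10³) + 1/(26×10³) ].
P = 0.1802 / 4.203×10⁻⁵ = 4287 N.
σ = P/A = 4287/625 = 6.859 MPa.

σ ≈ 6.86 MPa (compressive)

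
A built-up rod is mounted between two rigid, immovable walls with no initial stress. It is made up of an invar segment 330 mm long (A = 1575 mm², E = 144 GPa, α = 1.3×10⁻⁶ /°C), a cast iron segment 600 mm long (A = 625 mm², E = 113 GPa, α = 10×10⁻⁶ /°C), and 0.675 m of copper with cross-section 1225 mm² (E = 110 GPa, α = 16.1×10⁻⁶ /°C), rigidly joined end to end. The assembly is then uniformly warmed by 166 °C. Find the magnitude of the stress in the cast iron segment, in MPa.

With the walls removed the bar would change length by δ_free = Σ αᵢΔT Lᵢ = 1.3×10⁻⁶×166×330 + 10×10⁻⁶×166×600 + 16.1×10⁻⁶×166×675 = 2.871 mm.
The rigid supports impose zero overall length change; the single axial force P common to all segments must satisfy P Σ Lᵢ/(AᵢEᵢ) = δ_free.
The series flexibility is Σ Lᵢ/(AᵢEᵢ) = 330/(1575×144×10³) + 600/(625×113×10³) + 675/(1225×110×10³) = 1.496×10⁻⁵ mm/N.
Hence P = δ_free / Σ(L/AE) = 2.871/1.496×10⁻⁵ = 191.9 kN (compressive).
σ_{cast iron} = P / A = 191900 / 625 = 307.1 MPa.

σ ≈ 307 MPa (compressive)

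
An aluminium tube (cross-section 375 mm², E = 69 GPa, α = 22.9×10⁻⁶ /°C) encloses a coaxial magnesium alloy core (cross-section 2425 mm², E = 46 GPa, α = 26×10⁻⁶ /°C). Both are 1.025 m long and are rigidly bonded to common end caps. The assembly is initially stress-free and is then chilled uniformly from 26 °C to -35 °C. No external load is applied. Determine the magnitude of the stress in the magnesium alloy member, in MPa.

σ ≈ 1.64 MPa (tensile)

Equilibrium of a rigid end plate with no external load gives equal and opposite internal forces ±P in the two members. Since α_{magnesium alloy} > α_{aluminium}, cooling drives the magnesium alloy into tension and the aluminium into compression.
Equating the net (thermal + elastic) strains gives |α₁ − α₂|·ΔT = P·[1/(A₁E₁) + 1/(A₂E₂)].
|α₁ − α₂|·ΔT = 3.1×10⁻⁶ × 61 = 0.0001891.
1/(A₁E₁) + 1/(A₂E₂) = 1/(375×69×10³) + 1/(2425×46×10³) = 4.761×10⁻⁸ N⁻¹.
P = 0.0001891 / 4.761×10⁻⁸ = 3972 N = 3.972 kN.
σ_{magnesium alloy} = P/A₂ = 3972/2425 = 1.638 MPa, tensile.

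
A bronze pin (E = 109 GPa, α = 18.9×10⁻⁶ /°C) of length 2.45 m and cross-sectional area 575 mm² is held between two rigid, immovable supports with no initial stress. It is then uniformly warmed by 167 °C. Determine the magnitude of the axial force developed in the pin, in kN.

P ≈ 198 kN (compressive)

With zero net strain, σ = E·αΔT = 109 GPa × 18.9×10⁻⁶ × 167 = 344 MPa.
Axial force P = σA = 344 × 575 = 197800 N = 197.8 kN, compressive.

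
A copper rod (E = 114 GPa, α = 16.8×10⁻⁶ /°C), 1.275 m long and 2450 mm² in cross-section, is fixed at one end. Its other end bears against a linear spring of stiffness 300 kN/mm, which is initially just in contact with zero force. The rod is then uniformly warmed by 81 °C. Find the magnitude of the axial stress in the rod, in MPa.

The unrestrained thermal change is αΔT L = 16.8×10⁻⁶ × 81 × 1275 = 1.735 mm.
Let P be the compressive force at the spring. The rod shortens elastically by PL/(AE) and the spring compresses by P/k; together these equal δ_free.
P [ L/(AE) + 1/k ] = δ_free → P [ 1275/(2450×114×10³) + 1/(300×10³) ] = 1.735.
P = 1.735 / 7.898×10⁻⁶ = 219700 N.
σ = P/A = 219700/2450 = 89.66 MPa.

σ ≈ 89.7 MPa (compressive)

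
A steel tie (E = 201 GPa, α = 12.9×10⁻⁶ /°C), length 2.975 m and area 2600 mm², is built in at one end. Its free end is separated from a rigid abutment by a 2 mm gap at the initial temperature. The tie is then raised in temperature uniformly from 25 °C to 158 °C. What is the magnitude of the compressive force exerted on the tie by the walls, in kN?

P ≈ 545 kN

Unrestrained expansion: δ_free = αΔT L = 12.9×10⁻⁶ × 133 × 2975 = 5.104 mm.
After closing the 2 mm clearance, 5.104 − 2 = 3.104 mm of expansion remains to be suppressed by the wall.
Compatibility: PL/(AE) = 3.104 mm, so σ = P/A = E × (3.104/2975) = 209.7 MPa.
Force on the wall = σA = 209.7 × 2600 mm² = 545.3 kN.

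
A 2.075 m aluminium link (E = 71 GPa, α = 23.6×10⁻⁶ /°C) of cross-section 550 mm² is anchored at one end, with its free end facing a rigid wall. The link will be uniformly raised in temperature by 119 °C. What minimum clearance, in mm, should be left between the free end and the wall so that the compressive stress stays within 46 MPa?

Free expansion if unrestrained: δ_free = αΔT L = 23.6×10⁻⁶ × 119 × 2075 = 5.827 mm.
A stress of 46 MPa corresponds to the wall pushing the link back by σL/E = 46×2075/(71×10³) = 1.344 mm.
So the gap has to take up the difference, g_min = δ_free − σL/E = 5.827 − 1.344 = 4.483 mm.

g ≈ 4.48 mm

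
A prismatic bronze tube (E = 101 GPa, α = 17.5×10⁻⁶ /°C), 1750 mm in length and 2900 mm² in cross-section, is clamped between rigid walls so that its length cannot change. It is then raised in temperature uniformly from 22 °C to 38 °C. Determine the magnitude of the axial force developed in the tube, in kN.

With zero net strain, σ = E·αΔT = 101 GPa × 17.5×10⁻⁶ × 16 = 28.28 MPa.
P = AEαΔT = 2900 × 101×10³ × 17.5×10⁻⁶ × 16 = 82.01 kN (compressive).

P ≈ 82 kN (compressive)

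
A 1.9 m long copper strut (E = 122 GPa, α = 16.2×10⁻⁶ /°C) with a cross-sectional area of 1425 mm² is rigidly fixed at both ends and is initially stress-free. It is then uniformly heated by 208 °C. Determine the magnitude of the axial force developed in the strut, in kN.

P ≈ 586 kN (compressive)

The ends cannot move, so σ = EαΔT = 122×10³ × 16.2×10⁻⁶ × 208 = 411.1 MPa.
Axial force P = σA = 411.1 × 1425 = 585800 N = 585.8 kN, compressive.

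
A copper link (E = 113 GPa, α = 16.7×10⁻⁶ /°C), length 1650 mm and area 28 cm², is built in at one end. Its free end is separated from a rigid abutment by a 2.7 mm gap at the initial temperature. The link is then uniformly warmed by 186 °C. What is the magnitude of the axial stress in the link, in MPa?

σ ≈ 166 MPa (compressive)

If the wall were absent the link would grow by αΔT L = 16.7×10⁻⁶ × 186 × 1650 = 5.125 mm.
The gap closes (δ_free > 2.7 mm) and the wall then resists a further 5.125 − 2.7 = 2.425 mm of expansion.
That suppressed elongation corresponds to σ = E·Δ/L = 113×10³ × 2.425/1650 = 166.1 MPa.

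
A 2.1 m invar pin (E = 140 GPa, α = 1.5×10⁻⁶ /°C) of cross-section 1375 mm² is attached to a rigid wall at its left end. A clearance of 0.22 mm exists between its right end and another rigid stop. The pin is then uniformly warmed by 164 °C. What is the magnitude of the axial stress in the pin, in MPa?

σ ≈ 19.8 MPa (compressive)

Unrestrained expansion: δ_free = αΔT L = 1.5×10⁻⁶ × 164 × 2100 = 0.5166 mm.
After closing the 0.22 mm clearance, 0.5166 − 0.22 = 0.2966 mm of expansion remains to be suppressed by the wall.
So σ = E(δ_free − g)/L = 140×10³ × 0.2966/2100 = 19.77 MPa.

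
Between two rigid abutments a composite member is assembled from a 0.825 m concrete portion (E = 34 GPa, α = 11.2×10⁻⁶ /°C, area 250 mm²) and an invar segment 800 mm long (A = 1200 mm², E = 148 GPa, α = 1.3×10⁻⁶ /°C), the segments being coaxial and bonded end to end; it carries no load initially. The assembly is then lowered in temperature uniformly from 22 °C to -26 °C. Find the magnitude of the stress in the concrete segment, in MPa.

With the walls removed the bar would change length by δ_free = Σ αᵢΔT Lᵢ = 11.2×10⁻⁶×48×825 + 1.3×10⁻⁶×48×800 = 0.4934 mm.
The rigid supports impose zero overall length change; the single axial force P common to all segments must satisfy P Σ Lᵢ/(AᵢEᵢ) = δ_free.
The series flexibility is Σ Lᵢ/(AᵢEᵢ) = 825/(250×34×10³) + 800/(1200×148×10³) = 0.0001016 mm/N.
Hence P = δ_free / Σ(L/AE) = 0.4934/0.0001016 = 4.858 kN (tensile).
σ_{concrete} = P / A = 4858 / 250 = 19.43 MPa.

σ ≈ 19.4 MPa (tensile)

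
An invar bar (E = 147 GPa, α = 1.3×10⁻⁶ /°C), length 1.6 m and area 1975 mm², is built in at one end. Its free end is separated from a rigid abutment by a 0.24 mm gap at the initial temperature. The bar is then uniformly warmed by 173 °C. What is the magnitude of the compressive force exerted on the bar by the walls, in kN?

P ≈ 21.7 kN

Free thermal elongation = αΔT L = 1.3×10⁻⁶ × 173 × 1600 = 0.3598 mm.
This exceeds the 0.24 mm gap, so the wall pushes back. The portion of expansion that must be recovered elastically is δ_free − gap = 0.3598 − 0.24 = 0.1198 mm.
Compatibility: PL/(AE) = 0.1198 mm, so σ = P/A = E × (0.1198/1600) = 11.01 MPa.
Force on the wall = σA = 11.01 × 1975 mm² = 21.75 kN.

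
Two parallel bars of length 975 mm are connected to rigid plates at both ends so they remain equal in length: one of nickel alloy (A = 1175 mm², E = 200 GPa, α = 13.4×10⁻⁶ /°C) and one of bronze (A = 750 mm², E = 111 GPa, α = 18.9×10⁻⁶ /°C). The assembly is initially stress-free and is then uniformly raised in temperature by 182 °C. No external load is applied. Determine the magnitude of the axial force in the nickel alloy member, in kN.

Both members must finish at the same length. With the larger α, the bronze tends to over-expand; the plates restrain it, putting the bronze in compression and the nickel alloy in tension. With no external load the two internal forces are equal and opposite, magnitude P.
Equating the net (thermal + elastic) strains gives |α₁ − α₂|·ΔT = P·[1/(A₁E₁) + 1/(A₂E₂)].
|α₁ − α₂|·ΔT = 5.5×10⁻⁶ × 182 = 0.001001.
1/(A₁E₁) + 1/(A₂E₂) = 1/(1175×200×10³) + 1/(750×111×10³) = 1.627×10⁻⁸ N⁻¹.
So P = 0.001001 / 1.627×10⁻⁸ = 61.53 kN.

P ≈ 61.5 kN (tensile in the nickel alloy)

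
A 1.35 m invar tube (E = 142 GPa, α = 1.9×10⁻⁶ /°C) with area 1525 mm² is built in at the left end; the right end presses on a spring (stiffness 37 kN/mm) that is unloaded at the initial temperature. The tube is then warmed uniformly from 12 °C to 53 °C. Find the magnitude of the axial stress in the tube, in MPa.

Free thermal expansion: δ_free = αΔT L = 1.9×10⁻⁶ × 41 × 1350 = 0.1052 mm.
With a force P in the spring, the elastic change of the tube is PL/(AE) and that of the spring is P/k; compatibility requires their sum to equal δ_free.
So P = δ_free / [L/(AE) + 1/k] = 0.1052 / [ 1350/(1525×142×10³) + 1/(37×10³) ].
P = 0.1052 / 3.326×10⁻⁵ = 3162 N.
σ = P/A = 3162/1525 = 2.073 MPa.

σ ≈ 2.07 MPa (compressive)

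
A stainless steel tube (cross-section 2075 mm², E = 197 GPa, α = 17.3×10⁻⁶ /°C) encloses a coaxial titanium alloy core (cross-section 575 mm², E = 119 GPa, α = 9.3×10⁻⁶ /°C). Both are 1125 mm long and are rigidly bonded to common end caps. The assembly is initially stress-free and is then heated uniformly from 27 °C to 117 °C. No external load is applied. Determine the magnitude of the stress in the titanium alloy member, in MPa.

The stainless steel has the larger α, so on heating it would change length more than the titanium alloy if both were free. The rigid plates force a common final length, so the stainless steel is put into compression and the titanium alloy into tension, with equal and opposite forces P (no external load).
Equating the net (thermal + elastic) strains gives |α₁ − α₂|·ΔT = P·[1/(A₁E₁) + 1/(A₂E₂)].
|α₁ − α₂|·ΔT = 8×10⁻⁶ × 90 = 0.00072.
1/(A₁E₁) + 1/(A₂E₂) = 1/(2075×197×10³) + 1/(575×119×10³) = 1.706×10⁻⁸ N⁻¹.
So P = 0.00072 / 1.706×10⁻⁸ = 42.2 kN.
σ_{titanium alloy} = P/A₂ = 42200/575 = 73.39 MPa, tensile.

σ ≈ 73.4 MPa (tensile)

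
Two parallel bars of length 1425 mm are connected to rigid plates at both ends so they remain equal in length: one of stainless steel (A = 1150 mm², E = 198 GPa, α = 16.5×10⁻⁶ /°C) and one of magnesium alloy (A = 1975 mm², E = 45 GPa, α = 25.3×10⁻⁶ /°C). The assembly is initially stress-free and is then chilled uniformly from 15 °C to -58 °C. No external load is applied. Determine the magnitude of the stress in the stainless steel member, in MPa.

Equilibrium of a rigid end plate with no external load gives equal and opposite internal forces ±P in the two members. Since α_{magnesium alloy} > α_{stainless steel}, cooling drives the magnesium alloy into tension and the stainless steel into compression.
Compatibility of the two members (thermal + elastic change equal): (α₁ − α₂)ΔT = P·[1/(A₁E₁) + 1/(A₂E₂)].
|α₁ − α₂|·ΔT = 8.8×10⁻⁶ × 73 = 0.0006424.
1/(A₁E₁) + 1/(A₂E₂) = 1/(1150×198×10³) + 1/(1975×45×10³) = 1.564×10⁻⁸ N⁻¹.
P = 0.0006424 / 1.564×10⁻⁸ = 41060 N = 41.06 kN.
σ_{stainless steel} = P/A₁ = 41060/1150 = 35.71 MPa, compressive.

σ ≈ 35.7 MPa (compressive)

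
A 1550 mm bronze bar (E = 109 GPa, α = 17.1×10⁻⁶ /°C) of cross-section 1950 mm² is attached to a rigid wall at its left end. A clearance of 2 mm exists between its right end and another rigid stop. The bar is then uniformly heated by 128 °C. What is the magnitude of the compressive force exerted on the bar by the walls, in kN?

P ≈ 191 kN

Unrestrained expansion: δ_free = αΔT L = 17.1×10⁻⁶ × 128 × 1550 = 3.393 mm.
The gap closes (δ_free > 2 mm) and the wall then resists a further 3.393 − 2 = 1.393 mm of expansion.
That suppressed elongation corresponds to σ = E·Δ/L = 109×10³ × 1.393/1550 = 97.93 MPa.
P = σA = 97.93 × 1950 = 191 kN.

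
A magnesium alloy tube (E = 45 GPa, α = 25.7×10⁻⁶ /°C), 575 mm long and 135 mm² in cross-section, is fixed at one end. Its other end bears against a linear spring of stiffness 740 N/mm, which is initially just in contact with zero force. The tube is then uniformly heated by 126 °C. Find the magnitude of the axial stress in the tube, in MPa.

The unrestrained thermal change is αΔT L = 25.7×10⁻⁶ × 126 × 575 = 1.862 mm.
Let P be the compressive force at the spring. The tube shortens elastically by PL/(AE) and the spring compresses by P/k; together these equal δ_free.
So P = δ_free / [L/(AE) + 1/k] = 1.862 / [ 575/(135×45×10³) + 1/(740) ].
P = 1.862 / 0.001446 = 1288 N.
σ = P/A = 1288/135 = 9.538 MPa.

σ ≈ 9.54 MPa (compressive)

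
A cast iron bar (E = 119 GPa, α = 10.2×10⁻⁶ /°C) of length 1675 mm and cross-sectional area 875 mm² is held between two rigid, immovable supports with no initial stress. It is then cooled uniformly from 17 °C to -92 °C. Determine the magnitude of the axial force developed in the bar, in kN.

Full restraint means ε = 0, so the stress is σ = EαΔT = 119×10³ × 10.2×10⁻⁶ × 109 = 132.3 MPa.
P = AEαΔT = 875 × 119×10³ × 10.2×10⁻⁶ × 109 = 115.8 kN (tensile).

P ≈ 116 kN (tensile)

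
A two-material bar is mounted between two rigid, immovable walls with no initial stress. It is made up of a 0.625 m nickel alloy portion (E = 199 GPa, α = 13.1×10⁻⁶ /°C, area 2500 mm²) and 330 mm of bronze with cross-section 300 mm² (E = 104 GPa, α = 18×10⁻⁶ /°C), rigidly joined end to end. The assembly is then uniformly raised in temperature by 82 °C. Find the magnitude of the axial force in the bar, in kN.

With the walls removed the bar would change length by δ_free = Σ αᵢΔT Lᵢ = 13.1×10⁻⁶×82×625 + 18×10⁻⁶×82×330 = 1.158 mm.
Since the ends are fixed, an axial force P builds up, equal in every segment, with P · Σ Lᵢ/(AᵢEᵢ) = δ_free.
Σ Lᵢ/(AᵢEᵢ) = 625/(2500×199×10³) + 330/(300×104×10³) = 1.183×10⁻⁵ mm/N.
So P = 1.158 / 1.183×10⁻⁵ = 97.9 kN, compressive.

P ≈ 97.9 kN (compressive)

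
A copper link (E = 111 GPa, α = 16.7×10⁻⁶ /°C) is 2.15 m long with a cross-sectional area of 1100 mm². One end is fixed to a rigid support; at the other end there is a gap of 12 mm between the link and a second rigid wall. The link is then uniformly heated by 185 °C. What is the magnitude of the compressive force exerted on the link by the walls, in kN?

P ≈ 0 kN

If the wall were absent the link would grow by αΔT L = 16.7×10⁻⁶ × 185 × 2150 = 6.642 mm.
This is smaller than the 12 mm clearance, so the link expands freely without reaching the stop — the stress is zero.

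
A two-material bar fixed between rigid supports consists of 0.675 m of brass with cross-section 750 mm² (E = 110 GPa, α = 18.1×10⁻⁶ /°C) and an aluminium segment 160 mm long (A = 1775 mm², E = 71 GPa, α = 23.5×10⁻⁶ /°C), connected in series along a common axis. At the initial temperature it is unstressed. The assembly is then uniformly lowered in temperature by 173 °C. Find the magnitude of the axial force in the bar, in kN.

Free thermal contraction of the whole bar: Σ αᵢΔT Lᵢ = 18.1×10⁻⁶×173×675 + 23.5×10⁻⁶×173×160 = 2.764 mm.
The rigid supports impose zero overall length change; the single axial force P common to all segments must satisfy P Σ Lᵢ/(AᵢEᵢ) = δ_free.
Σ Lᵢ/(AᵢEᵢ) = 675/(750×110×10³) + 160/(1775×71×10³) = 9.451×10⁻⁶ mm/N.
Hence P = δ_free / Σ(L/AE) = 2.764/9.451×10⁻⁶ = 292.5 kN (tensile).

P ≈ 292 kN (tensile)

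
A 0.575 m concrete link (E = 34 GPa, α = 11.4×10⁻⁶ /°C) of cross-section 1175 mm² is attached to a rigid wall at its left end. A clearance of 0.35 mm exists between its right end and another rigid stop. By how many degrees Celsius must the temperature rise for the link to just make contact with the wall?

Contact occurs when the free expansion equals the gap: αΔT L = 0.35 mm.
ΔT = 0.35 / (11.4×10⁻⁶ × 575) = 53.39 °C.

ΔT ≈ 53.4 °C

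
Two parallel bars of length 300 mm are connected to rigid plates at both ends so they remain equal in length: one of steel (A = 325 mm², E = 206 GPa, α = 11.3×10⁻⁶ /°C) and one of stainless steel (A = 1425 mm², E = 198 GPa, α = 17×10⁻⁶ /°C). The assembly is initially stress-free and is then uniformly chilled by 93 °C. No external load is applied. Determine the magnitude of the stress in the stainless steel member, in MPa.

σ ≈ 20.1 MPa (tensile)

Both members must finish at the same length. With the larger α, the stainless steel tends to over-contract; the plates restrain it, putting the stainless steel in tension and the steel in compression. With no external load the two internal forces are equal and opposite, magnitude P.
Compatibility of the two members (thermal + elastic change equal): (α₁ − α₂)ΔT = P·[1/(A₁E₁) + 1/(A₂E₂)].
|α₁ − α₂|·ΔT = 5.7×10⁻⁶ × 93 = 0.0005301.
1/(A₁E₁) + 1/(A₂E₂) = 1/(325×206×10³) + 1/(1425×198×10³) = 1.848×10⁻⁸ N⁻¹.
P = 0.0005301 / 1.848×10⁻⁸ = 28680 N = 28.68 kN.
σ_{stainless steel} = P/A₂ = 28680/1425 = 20.13 MPa, tensile.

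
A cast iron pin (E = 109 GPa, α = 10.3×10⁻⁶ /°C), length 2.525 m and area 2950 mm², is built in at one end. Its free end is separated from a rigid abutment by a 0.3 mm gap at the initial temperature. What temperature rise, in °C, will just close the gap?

ΔT ≈ 11.5 °C

Contact occurs when the free expansion equals the gap: αΔT L = 0.3 mm.
So ΔT = g/(αL) = 0.3/(10.3×10⁻⁶ × 2525) = 11.54 °C.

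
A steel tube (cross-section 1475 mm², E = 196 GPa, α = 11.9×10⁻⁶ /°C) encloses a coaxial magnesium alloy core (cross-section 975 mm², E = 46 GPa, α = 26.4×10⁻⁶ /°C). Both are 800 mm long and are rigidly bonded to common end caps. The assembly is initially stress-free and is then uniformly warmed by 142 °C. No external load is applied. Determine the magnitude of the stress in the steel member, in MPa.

Equilibrium of a rigid end plate with no external load gives equal and opposite internal forces ±P in the two members. Since α_{magnesium alloy} > α_{steel}, heating drives the magnesium alloy into compression and the steel into tension.
Equating the net (thermal + elastic) strains gives |α₁ − α₂|·ΔT = P·[1/(A₁E₁) + 1/(A₂E₂)].
|α₁ − α₂|·ΔT = 14.5×10⁻⁶ × 142 = 0.002059.
1/(A₁E₁) + 1/(A₂E₂) = 1/(1475×196×10³) + 1/(975×46×10³) = 2.576×10⁻⁸ N⁻¹.
P = 0.002059 / 2.576×10⁻⁸ = 79940 N = 79.94 kN.
σ_{steel} = P/A₁ = 79940/1475 = 54.2 MPa, tensile.

σ ≈ 54.2 MPa (tensile)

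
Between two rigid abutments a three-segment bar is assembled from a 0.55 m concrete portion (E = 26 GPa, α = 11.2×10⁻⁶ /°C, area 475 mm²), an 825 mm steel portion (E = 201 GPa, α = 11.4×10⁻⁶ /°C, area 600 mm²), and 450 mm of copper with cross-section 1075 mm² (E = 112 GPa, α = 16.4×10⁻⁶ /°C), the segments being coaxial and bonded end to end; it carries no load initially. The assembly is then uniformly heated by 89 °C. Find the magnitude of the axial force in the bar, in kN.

P ≈ 37.1 kN (compressive)

With the walls removed the bar would change length by δ_free = Σ αᵢΔT Lᵢ = 11.2×10⁻⁶×89×550 + 11.4×10⁻⁶×89×825 + 16.4×10⁻⁶×89×450 = 2.042 mm.
The walls prevent any net length change, so an axial force P (same in every segment) develops. Compatibility: P · Σ Lᵢ/(AᵢEᵢ) = δ_free.
The series flexibility is Σ Lᵢ/(AᵢEᵢ) = 550/(475×26×10³) + 825/(600×201×10³) + 450/(1075×112×10³) = 5.511×10⁻⁵ mm/N.
P = 2.042 / 5.511×10⁻⁵ = 37050 N = 37.05 kN, compressive.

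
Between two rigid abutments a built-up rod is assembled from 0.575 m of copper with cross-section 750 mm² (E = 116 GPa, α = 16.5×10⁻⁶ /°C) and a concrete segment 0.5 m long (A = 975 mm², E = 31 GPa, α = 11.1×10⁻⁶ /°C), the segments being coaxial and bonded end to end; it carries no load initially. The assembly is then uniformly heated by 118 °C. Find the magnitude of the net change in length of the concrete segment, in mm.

|ΔL| ≈ 0.613 mm

With the walls removed the bar would change length by δ_free = Σ αᵢΔT Lᵢ = 16.5×10⁻⁶×118×575 + 11.1×10⁻⁶×118×500 = 1.774 mm.
The rigid supports impose zero overall length change; the single axial force P common to all segments must satisfy P Σ Lᵢ/(AᵢEᵢ) = δ_free.
Σ Lᵢ/(AᵢEᵢ) = 575/(750×116×10³) + 500/(975×31×10³) = 2.315×10⁻⁵ mm/N.
P = 1.774 / 2.315×10⁻⁵ = 76640 N = 76.64 kN, compressive.
For the concrete segment, free thermal change = 11.1×10⁻⁶×118×500 = 0.6549 mm and elastic change from P = 76640×500/(975×31×10³) = 1.268 mm; these oppose, so the net change is 0.613 mm (segment shortens).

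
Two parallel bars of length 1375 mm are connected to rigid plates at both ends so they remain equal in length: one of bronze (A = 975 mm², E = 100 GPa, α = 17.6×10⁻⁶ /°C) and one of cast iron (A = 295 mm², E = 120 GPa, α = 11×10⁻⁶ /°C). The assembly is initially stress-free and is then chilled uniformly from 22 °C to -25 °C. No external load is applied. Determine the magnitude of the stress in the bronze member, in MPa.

σ ≈ 8.26 MPa (tensile)

Equilibrium of a rigid end plate with no external load gives equal and opposite internal forces ±P in the two members. Since α_{bronze} > α_{cast iron}, cooling drives the bronze into tension and the cast iron into compression.
Equating the net (thermal + elastic) strains gives |α₁ − α₂|·ΔT = P·[1/(A₁E₁) + 1/(A₂E₂)].
|α₁ − α₂|·ΔT = 6.6×10⁻⁶ × 47 = 0.0003102.
1/(A₁E₁) + 1/(A₂E₂) = 1/(975×100×10³) + 1/(295×120×10³) = 3.85×10⁻⁸ N⁻¹.
So P = 0.0003102 / 3.85×10⁻⁸ = 8.056 kN.
σ_{bronze} = P/A₁ = 8056/975 = 8.263 MPa, tensile.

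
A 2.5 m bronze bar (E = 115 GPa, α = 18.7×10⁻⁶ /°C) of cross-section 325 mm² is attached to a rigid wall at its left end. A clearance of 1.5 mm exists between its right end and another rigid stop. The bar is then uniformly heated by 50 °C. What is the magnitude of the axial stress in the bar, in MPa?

If the wall were absent the bar would grow by αΔT L = 18.7×10⁻⁶ × 50 × 2500 = 2.337 mm.
After closing the 1.5 mm clearance, 2.337 − 1.5 = 0.8375 mm of expansion remains to be suppressed by the wall.
That suppressed elongation corresponds to σ = E·Δ/L = 115×10³ × 0.8375/2500 = 38.52 MPa.

σ ≈ 38.5 MPa (compressive)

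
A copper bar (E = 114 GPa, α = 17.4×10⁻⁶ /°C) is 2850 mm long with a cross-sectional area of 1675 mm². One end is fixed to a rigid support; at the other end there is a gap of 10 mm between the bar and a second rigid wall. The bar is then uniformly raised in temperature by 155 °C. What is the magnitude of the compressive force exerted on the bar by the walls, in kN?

P ≈ 0 kN

If the wall were absent the bar would grow by αΔT L = 17.4×10⁻⁶ × 155 × 2850 = 7.686 mm.
Since δ_free = 7.69 mm is less than the 10 mm gap, the bar never touches the wall. No axial force develops.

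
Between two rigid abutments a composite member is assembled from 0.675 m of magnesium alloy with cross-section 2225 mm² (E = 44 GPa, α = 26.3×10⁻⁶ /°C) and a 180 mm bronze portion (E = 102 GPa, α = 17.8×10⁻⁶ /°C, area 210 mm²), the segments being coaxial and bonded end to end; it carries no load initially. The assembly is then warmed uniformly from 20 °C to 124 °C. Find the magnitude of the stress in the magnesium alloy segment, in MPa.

σ ≈ 64 MPa (compressive)

With the walls removed the bar would change length by δ_free = Σ αᵢΔT Lᵢ = 26.3×10⁻⁶×104×675 + 17.8×10⁻⁶×104×180 = 2.179 mm.
Since the ends are fixed, an axial force P builds up, equal in every segment, with P · Σ Lᵢ/(AᵢEᵢ) = δ_free.
Σ Lᵢ/(AᵢEᵢ) = 675/(2225×44×10³) + 180/(210×102×10³) = 1.53×10⁻⁵ mm/N.
P = 2.179 / 1.53×10⁻⁵ = 142500 N = 142.5 kN, compressive.
σ_{magnesium alloy} = P / A = 142500 / 2225 = 64.03 MPa.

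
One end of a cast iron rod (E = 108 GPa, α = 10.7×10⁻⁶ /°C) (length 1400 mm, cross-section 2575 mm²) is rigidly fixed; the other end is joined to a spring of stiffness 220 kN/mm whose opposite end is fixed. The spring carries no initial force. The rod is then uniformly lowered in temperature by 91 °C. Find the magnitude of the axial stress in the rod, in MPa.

Free thermal contraction: δ_free = αΔT L = 10.7×10⁻⁶ × 91 × 1400 = 1.363 mm.
Let P be the tensile force in the spring. The rod extends elastically by PL/(AE) and the spring stretches by P/k; together these equal δ_free.
P [ L/(AE) + 1/k ] = δ_free → P [ 1400/(2575×108×10³) + 1/(220×10³) ] = 1.363.
P = 1.363 / 9.58×10⁻⁶ = 142300 N.
σ = P/A = 142300/2575 = 55.26 MPa.

σ ≈ 55.3 MPa (tensile)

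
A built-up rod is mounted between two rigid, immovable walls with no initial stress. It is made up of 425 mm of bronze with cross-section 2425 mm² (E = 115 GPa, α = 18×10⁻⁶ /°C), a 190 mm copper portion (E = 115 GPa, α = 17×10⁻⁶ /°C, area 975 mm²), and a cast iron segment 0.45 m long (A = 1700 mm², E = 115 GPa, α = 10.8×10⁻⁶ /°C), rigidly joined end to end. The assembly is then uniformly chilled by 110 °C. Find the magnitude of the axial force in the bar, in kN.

With the walls removed the bar would change length by δ_free = Σ αᵢΔT Lᵢ = 18×10⁻⁶×110×425 + 17×10⁻⁶×110×190 + 10.8×10⁻⁶×110×450 = 1.731 mm.
The walls prevent any net length change, so an axial force P (same in every segment) develops. Compatibility: P · Σ Lᵢ/(AᵢEᵢ) = δ_free.
The series flexibility is Σ Lᵢ/(AᵢEᵢ) = 425/(2425×115×10³) + 190/(975×115×10³) + 450/(1700×115×10³) = 5.52×10⁻⁶ mm/N.
Hence P = δ_free / Σ(L/AE) = 1.731/5.52×10⁻⁶ = 313.6 kN (tensile).

P ≈ 314 kN (tensile)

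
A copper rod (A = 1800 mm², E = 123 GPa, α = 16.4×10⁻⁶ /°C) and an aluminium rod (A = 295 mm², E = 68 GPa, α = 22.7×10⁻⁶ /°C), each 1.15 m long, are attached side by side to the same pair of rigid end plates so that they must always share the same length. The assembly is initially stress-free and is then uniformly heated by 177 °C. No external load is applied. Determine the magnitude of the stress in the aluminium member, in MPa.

σ ≈ 69.5 MPa (compressive)

Equilibrium of a rigid end plate with no external load gives equal and opposite internal forces ±P in the two members. Since α_{aluminium} > α_{copper}, heating drives the aluminium into compression and the copper into tension.
Compatibility of the two members (thermal + elastic change equal): (α₁ − α₂)ΔT = P·[1/(A₁E₁) + 1/(A₂E₂)].
|α₁ − α₂|·ΔT = 6.3×10⁻⁶ × 177 = 0.001115.
1/(A₁E₁) + 1/(A₂E₂) = 1/(1800×123×10³) + 1/(295×68×10³) = 5.437×10⁻⁸ N⁻¹.
So P = 0.001115 / 5.437×10⁻⁸ = 20.51 kN.
σ_{aluminium} = P/A₂ = 20510/295 = 69.53 MPa, compressive.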